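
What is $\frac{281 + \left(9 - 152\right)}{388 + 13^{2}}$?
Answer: $\frac{138}{557} \approx 0.24776$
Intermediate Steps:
$\frac{281 + \left(9 - 152\right)}{388 + 13^{2}} = \frac{281 + \left(9 - 152\right)}{388 + 169} = \frac{281 - 143}{557} = 138 \cdot \frac{1}{557} = \frac{138}{557}$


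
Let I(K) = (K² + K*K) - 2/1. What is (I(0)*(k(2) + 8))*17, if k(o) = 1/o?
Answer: -289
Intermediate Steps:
k(o) = 1/o
I(K) = -2 + 2*K² (I(K) = (K² + K²) - 2*1 = 2*K² - 2 = -2 + 2*K²)
(I(0)*(k(2) + 8))*17 = ((-2 + 2*0²)*(1/2 + 8))*17 = ((-2 + 2*0)*(½ + 8))*17 = ((-2 + 0)*(17/2))*17 = -2*17/2*17 = -17*17 = -289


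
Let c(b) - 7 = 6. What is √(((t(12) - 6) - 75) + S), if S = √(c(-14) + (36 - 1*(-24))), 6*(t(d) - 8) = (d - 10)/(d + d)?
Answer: √(-10510 + 144*√73)/12 ≈ 8.0276*I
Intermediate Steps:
c(b) = 13 (c(b) = 7 + 6 = 13)
t(d) = 8 + (-10 + d)/(12*d) (t(d) = 8 + ((d - 10)/(d + d))/6 = 8 + ((-10 + d)/((2*d)))/6 = 8 + ((-10 + d)*(1/(2*d)))/6 = 8 + ((-10 + d)/(2*d))/6 = 8 + (-10 + d)/(12*d))
S = √73 (S = √(13 + (36 - 1*(-24))) = √(13 + (36 + 24)) = √(13 + 60) = √73 ≈ 8.5440)
√(((t(12) - 6) - 75) + S) = √((((1/12)*(-10 + 97*12)/12 - 6) - 75) + √73) = √((((1/12)*(1/12)*(-10 + 1164) - 6) - 75) + √73) = √((((1/12)*(1/12)*1154 - 6) - 75) + √73) = √(((577/72 - 6) - 75) + √73) = √((145/72 - 75) + √73) = √(-5255/72 + √73)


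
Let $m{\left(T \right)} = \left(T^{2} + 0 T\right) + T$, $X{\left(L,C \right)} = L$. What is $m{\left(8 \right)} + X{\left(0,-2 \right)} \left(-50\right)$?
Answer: $72$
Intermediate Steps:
$m{\left(T \right)} = T + T^{2}$ ($m{\left(T \right)} = \left(T^{2} + 0\right) + T = T^{2} + T = T + T^{2}$)
$m{\left(8 \right)} + X{\left(0,-2 \right)} \left(-50\right) = 8 \left(1 + 8\right) + 0 \left(-50\right) = 8 \cdot 9 + 0 = 72 + 0 = 72$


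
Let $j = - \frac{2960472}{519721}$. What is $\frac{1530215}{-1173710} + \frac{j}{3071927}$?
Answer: $- \frac{488612107925232005}{374776159903374314} \approx -1.3037$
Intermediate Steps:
$j = - \frac{2960472}{519721}$ ($j = \left(-2960472\right) \frac{1}{519721} = - \frac{2960472}{519721} \approx -5.6963$)
$\frac{1530215}{-1173710} + \frac{j}{3071927} = \frac{1530215}{-1173710} - \frac{2960472}{519721 \cdot 3071927} = 1530215 \left(- \frac{1}{1173710}\right) - \frac{2960472}{1596544972367} = - \frac{306043}{234742} - \frac{2960472}{1596544972367} = - \frac{488612107925232005}{374776159903374314}$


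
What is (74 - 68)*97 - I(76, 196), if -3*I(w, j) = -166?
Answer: 1580/3 ≈ 526.67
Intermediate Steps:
I(w, j) = 166/3 (I(w, j) = -⅓*(-166) = 166/3)
(74 - 68)*97 - I(76, 196) = (74 - 68)*97 - 1*166/3 = 6*97 - 166/3 = 582 - 166/3 = 1580/3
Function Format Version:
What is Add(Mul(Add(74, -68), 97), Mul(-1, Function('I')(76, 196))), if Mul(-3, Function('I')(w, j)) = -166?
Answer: Rational(1580, 3) ≈ 526.67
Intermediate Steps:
Function('I')(w, j) = Rational(166, 3) (Function('I')(w, j) = Mul(Rational(-1, 3), -166) = Rational(166, 3))
Add(Mul(Add(74, -68), 97), Mul(-1, Function('I')(76, 196))) = Add(Mul(Add(74, -68), 97), Mul(-1, Rational(166, 3))) = Add(Mul(6, 97), Rational(-166, 3)) = Add(582, Rational(-166, 3)) = Rational(1580, 3)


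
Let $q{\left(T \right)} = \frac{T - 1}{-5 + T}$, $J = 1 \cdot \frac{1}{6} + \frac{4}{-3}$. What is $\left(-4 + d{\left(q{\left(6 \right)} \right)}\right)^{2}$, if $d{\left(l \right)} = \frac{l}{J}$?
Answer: $\frac{3364}{49} \approx 68.653$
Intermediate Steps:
$J = - \frac{7}{6}$ ($J = 1 \cdot \frac{1}{6} + 4 \left(- \frac{1}{3}\right) = \frac{1}{6} - \frac{4}{3} = - \frac{7}{6} \approx -1.1667$)
$q{\left(T \right)} = \frac{-1 + T}{-5 + T}$
$d{\left(l \right)} = - \frac{6 l}{7}$ ($d{\left(l \right)} = \frac{l}{- \frac{7}{6}} = l \left(- \frac{6}{7}\right) = - \frac{6 l}{7}$)
$\left(-4 + d{\left(q{\left(6 \right)} \right)}\right)^{2} = \left(-4 - \frac{6 \frac{-1 + 6}{-5 + 6}}{7}\right)^{2} = \left(-4 - \frac{6 \cdot 1^{-1} \cdot 5}{7}\right)^{2} = \left(-4 - \frac{6 \cdot 1 \cdot 5}{7}\right)^{2} = \left(-4 - \frac{30}{7}\right)^{2} = \left(- \frac{58}{7}\right)^{2} = \frac{3364}{49}$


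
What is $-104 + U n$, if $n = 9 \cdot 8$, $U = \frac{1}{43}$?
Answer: $- \frac{4400}{43} \approx -102.33$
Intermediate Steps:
$U = \frac{1}{43} \approx 0.023256$
$n = 72$
$-104 + U n = -104 + \frac{1}{43} \cdot 72 = -104 + \frac{72}{43} = - \frac{4400}{43}$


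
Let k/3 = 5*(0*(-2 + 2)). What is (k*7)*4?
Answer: 0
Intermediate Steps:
k = 0 (k = 3*(5*(0*(-2 + 2))) = 3*(5*(0*0)) = 3*(5*0) = 3*0 = 0)
(k*7)*4 = (0*7)*4 = 0*4 = 0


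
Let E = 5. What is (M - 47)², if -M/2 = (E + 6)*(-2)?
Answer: 9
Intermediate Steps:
M = 44 (M = -2*(5 + 6)*(-2) = -22*(-2) = -2*(-22) = 44)
(M - 47)² = (44 - 47)² = (-3)² = 9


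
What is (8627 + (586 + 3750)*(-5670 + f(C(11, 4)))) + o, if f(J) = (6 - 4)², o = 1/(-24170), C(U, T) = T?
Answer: -593594631331/24170 ≈ -2.4559e+7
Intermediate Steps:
o = -1/24170 ≈ -4.1374e-5
f(J) = 4 (f(J) = 2² = 4)
(8627 + (586 + 3750)*(-5670 + f(C(11, 4)))) + o = (8627 + (586 + 3750)*(-5670 + 4)) - 1/24170 = (8627 + 4336*(-5666)) - 1/24170 = (8627 - 24567776) - 1/24170 = -24559149 - 1/24170 = -593594631331/24170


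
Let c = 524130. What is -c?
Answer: -524130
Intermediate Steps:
-c = -1*524130 = -524130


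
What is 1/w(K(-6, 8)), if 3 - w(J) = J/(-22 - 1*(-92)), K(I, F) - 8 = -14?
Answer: 35/108 ≈ 0.32407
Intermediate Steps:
K(I, F) = -6 (K(I, F) = 8 - 14 = -6)
w(J) = 3 - J/70 (w(J) = 3 - J/(-22 - 1*(-92)) = 3 - J/(-22 + 92) = 3 - J/70)
1/w(K(-6, 8)) = 1/(3 - 1/70*(-6)) = 1/(3 + 3/35) = 1/(108/35) = 35/108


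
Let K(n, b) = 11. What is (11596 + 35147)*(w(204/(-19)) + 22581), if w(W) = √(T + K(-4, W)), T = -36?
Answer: 1055503683 + 233715*I ≈ 1.0555e+9 + 2.3372e+5*I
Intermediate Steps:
w(W) = 5*I (w(W) = √(-36 + 11) = √(-25) = 5*I)
(11596 + 35147)*(w(204/(-19)) + 22581) = (11596 + 35147)*(5*I + 22581) = 46743*(22581 + 5*I) = 1055503683 + 233715*I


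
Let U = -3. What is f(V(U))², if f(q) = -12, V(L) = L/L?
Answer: 144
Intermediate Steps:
V(L) = 1
f(V(U))² = (-12)² = 144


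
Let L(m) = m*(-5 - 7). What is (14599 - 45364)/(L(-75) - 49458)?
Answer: 10255/16186 ≈ 0.63357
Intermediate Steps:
L(m) = -12*m (L(m) = m*(-12) = -12*m)
(14599 - 45364)/(L(-75) - 49458) = (14599 - 45364)/(-12*(-75) - 49458) = -30765/(900 - 49458) = -30765/(-48558) = -30765*(-1/48558) = 10255/16186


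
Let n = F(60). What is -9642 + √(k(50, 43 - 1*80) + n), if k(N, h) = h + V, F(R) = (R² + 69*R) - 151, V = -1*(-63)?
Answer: -9642 + √7615 ≈ -9554.7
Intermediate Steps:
V = 63
F(R) = -151 + R² + 69*R
k(N, h) = 63 + h (k(N, h) = h + 63 = 63 + h)
n = 7589 (n = -151 + 60² + 69*60 = -151 + 3600 + 4140 = 7589)
-9642 + √(k(50, 43 - 1*80) + n) = -9642 + √((63 + (43 - 1*80)) + 7589) = -9642 + √((63 + (43 - 80)) + 7589) = -9642 + √((63 - 37) + 7589) = -9642 + √(26 + 7589) = -9642 + √7615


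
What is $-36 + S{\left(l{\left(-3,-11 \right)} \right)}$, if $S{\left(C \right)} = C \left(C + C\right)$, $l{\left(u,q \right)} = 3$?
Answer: $-18$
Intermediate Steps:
$S{\left(C \right)} = 2 C^{2}$ ($S{\left(C \right)} = C 2 C = 2 C^{2}$)
$-36 + S{\left(l{\left(-3,-11 \right)} \right)} = -36 + 2 \cdot 3^{2} = -36 + 2 \cdot 9 = -36 + 18 = -18$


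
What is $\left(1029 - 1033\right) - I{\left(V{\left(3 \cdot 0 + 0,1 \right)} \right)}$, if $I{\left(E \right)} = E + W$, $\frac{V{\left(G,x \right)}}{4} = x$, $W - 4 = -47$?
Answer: $35$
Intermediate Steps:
$W = -43$ ($W = 4 - 47 = -43$)
$V{\left(G,x \right)} = 4 x$
$I{\left(E \right)} = -43 + E$ ($I{\left(E \right)} = E - 43 = -43 + E$)
$\left(1029 - 1033\right) - I{\left(V{\left(3 \cdot 0 + 0,1 \right)} \right)} = \left(1029 - 1033\right) - \left(-43 + 4 \cdot 1\right) = \left(1029 - 1033\right) - \left(-43 + 4\right) = -4 - -39 = -4 + 39 = 35$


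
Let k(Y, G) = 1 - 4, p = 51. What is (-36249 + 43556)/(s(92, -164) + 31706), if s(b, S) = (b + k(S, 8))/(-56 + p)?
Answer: 36535/158441 ≈ 0.23059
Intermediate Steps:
k(Y, G) = -3
s(b, S) = ⅗ - b/5 (s(b, S) = (b - 3)/(-56 + 51) = (-3 + b)/(-5) = (-3 + b)*(-⅕) = ⅗ - b/5)
(-36249 + 43556)/(s(92, -164) + 31706) = (-36249 + 43556)/((⅗ - ⅕*92) + 31706) = 7307/((⅗ - 92/5) + 31706) = 7307/(-89/5 + 31706) = 7307/(158441/5) = 7307*(5/158441) = 36535/158441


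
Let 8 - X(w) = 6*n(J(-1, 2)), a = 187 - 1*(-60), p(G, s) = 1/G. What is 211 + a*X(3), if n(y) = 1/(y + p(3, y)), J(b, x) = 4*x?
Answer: 50229/25 ≈ 2009.2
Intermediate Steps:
n(y) = 1/(⅓ + y) (n(y) = 1/(y + 1/3) = 1/(y + ⅓) = 1/(⅓ + y))
a = 247 (a = 187 + 60 = 247)
X(w) = 182/25 (X(w) = 8 - 6*3/(1 + 3*(4*2)) = 8 - 6*3/(1 + 3*8) = 8 - 6*3/(1 + 24) = 8 - 6*3/25 = 8 - 1*18/25 = 8 - 18/25 = 182/25)
211 + a*X(3) = 211 + 247*(182/25) = 211 + 44954/25 = 50229/25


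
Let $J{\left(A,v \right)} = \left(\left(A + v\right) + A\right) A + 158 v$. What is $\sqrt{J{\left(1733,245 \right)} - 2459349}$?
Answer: $2 \sqrt{1002631} \approx 2002.6$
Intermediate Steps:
$J{\left(A,v \right)} = 158 v + A \left(v + 2 A\right)$ ($J{\left(A,v \right)} = \left(v + 2 A\right) A + 158 v = A \left(v + 2 A\right) + 158 v = 158 v + A \left(v + 2 A\right)$)
$\sqrt{J{\left(1733,245 \right)} - 2459349} = \sqrt{\left(2 \cdot 1733^{2} + 158 \cdot 245 + 1733 \cdot 245\right) - 2459349} = \sqrt{\left(2 \cdot 3003289 + 38710 + 424585\right) - 2459349} = \sqrt{\left(6006578 + 38710 + 424585\right) - 2459349} = \sqrt{6469873 - 2459349} = \sqrt{4010524} = 2 \sqrt{1002631}$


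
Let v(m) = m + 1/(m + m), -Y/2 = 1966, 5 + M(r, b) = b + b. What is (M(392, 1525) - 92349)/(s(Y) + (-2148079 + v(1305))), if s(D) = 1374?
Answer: 233083440/5599493999 ≈ 0.041626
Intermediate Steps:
M(r, b) = -5 + 2*b (M(r, b) = -5 + (b + b) = -5 + 2*b)
Y = -3932 (Y = -2*1966 = -3932)
v(m) = m + 1/(2*m)
(M(392, 1525) - 92349)/(s(Y) + (-2148079 + v(1305))) = ((-5 + 2*1525) - 92349)/(1374 + (-2148079 + (1305 + (½)/1305))) = ((-5 + 3050) - 92349)/(1374 + (-2148079 + (1305 + (½)*(1/1305)))) = (3045 - 92349)/(1374 + (-2148079 + (1305 + 1/2610))) = -89304/(1374 + (-2148079 + 3406051/2610)) = -89304/(1374 - 5603080139/2610) = -89304/(-5599493999/2610) = -89304*(-2610/5599493999) = 233083440/5599493999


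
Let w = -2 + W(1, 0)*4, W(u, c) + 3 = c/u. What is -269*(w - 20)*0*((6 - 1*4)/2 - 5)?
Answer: 0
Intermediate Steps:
W(u, c) = -3 + c/u
w = -14 (w = -2 + (-3 + 0/1)*4 = -2 + (-3 + 0*1)*4 = -2 + (-3 + 0)*4 = -2 - 3*4 = -2 - 12 = -14)
-269*(w - 20)*0*((6 - 1*4)/2 - 5) = -269*(-14 - 20)*0*((6 - 1*4)/2 - 5) = -(-9146)*0*((6 - 4)*(½) - 5) = -(-9146)*0*(2*(½) - 5) = -(-9146)*0*(1 - 5) = -(-9146)*0*(-4) = -(-9146)*0 = -269*0 = 0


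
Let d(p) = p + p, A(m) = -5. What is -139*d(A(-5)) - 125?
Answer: 1265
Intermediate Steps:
d(p) = 2*p
-139*d(A(-5)) - 125 = -278*(-5) - 125 = -139*(-10) - 125 = 1390 - 125 = 1265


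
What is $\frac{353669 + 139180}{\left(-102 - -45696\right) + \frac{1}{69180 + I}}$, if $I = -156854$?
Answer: $\frac{43210043226}{3997408355} \approx 10.81$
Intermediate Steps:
$\frac{353669 + 139180}{\left(-102 - -45696\right) + \frac{1}{69180 + I}} = \frac{353669 + 139180}{\left(-102 - -45696\right) + \frac{1}{69180 - 156854}} = \frac{492849}{\left(-102 + 45696\right) + \frac{1}{-87674}} = \frac{492849}{45594 - \frac{1}{87674}} = \frac{492849}{\frac{3997408355}{87674}} = 492849 \cdot \frac{87674}{3997408355} = \frac{43210043226}{3997408355}$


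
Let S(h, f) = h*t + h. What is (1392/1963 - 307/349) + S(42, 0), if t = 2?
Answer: 86204129/685087 ≈ 125.83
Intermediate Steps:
S(h, f) = 3*h (S(h, f) = h*2 + h = 2*h + h = 3*h)
(1392/1963 - 307/349) + S(42, 0) = (1392/1963 - 307/349) + 3*42 = (1392*(1/1963) - 307*1/349) + 126 = (1392/1963 - 307/349) + 126 = -116833/685087 + 126 = 86204129/685087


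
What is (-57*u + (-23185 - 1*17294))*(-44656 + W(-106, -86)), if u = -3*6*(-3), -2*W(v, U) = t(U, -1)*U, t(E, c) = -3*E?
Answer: 1461860034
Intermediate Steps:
W(v, U) = 3*U²/2 (W(v, U) = -(-3*U)*U/2 = -(-3)*U²/2 = 3*U²/2)
u = 54 (u = -18*(-3) = 54)
(-57*u + (-23185 - 1*17294))*(-44656 + W(-106, -86)) = (-57*54 + (-23185 - 1*17294))*(-44656 + (3/2)*(-86)²) = (-3078 + (-23185 - 17294))*(-44656 + (3/2)*7396) = (-3078 - 40479)*(-44656 + 11094) = -43557*(-33562) = 1461860034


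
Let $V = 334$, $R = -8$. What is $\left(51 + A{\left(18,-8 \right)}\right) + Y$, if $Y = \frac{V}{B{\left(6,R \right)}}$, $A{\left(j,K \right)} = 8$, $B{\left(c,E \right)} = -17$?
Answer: $\frac{669}{17} \approx 39.353$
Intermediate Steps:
$Y = - \frac{334}{17}$ ($Y = \frac{334}{-17} = 334 \left(- \frac{1}{17}\right) = - \frac{334}{17} \approx -19.647$)
$\left(51 + A{\left(18,-8 \right)}\right) + Y = \left(51 + 8\right) - \frac{334}{17} = 59 - \frac{334}{17} = \frac{669}{17}$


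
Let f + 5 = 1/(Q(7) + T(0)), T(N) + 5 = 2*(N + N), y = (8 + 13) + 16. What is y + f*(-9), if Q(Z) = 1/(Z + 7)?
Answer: 1928/23 ≈ 83.826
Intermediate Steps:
y = 37 (y = 21 + 16 = 37)
T(N) = -5 + 4*N (T(N) = -5 + 2*(N + N) = -5 + 2*(2*N) = -5 + 4*N)
Q(Z) = 1/(7 + Z)
f = -359/69 (f = -5 + 1/(1/(7 + 7) + (-5 + 4*0)) = -5 + 1/(1/14 + (-5 + 0)) = -5 + 1/(1/14 - 5) = -5 + 1/(-69/14) = -5 - 14/69 = -359/69 ≈ -5.2029)
y + f*(-9) = 37 - 359/69*(-9) = 37 + 1077/23 = 1928/23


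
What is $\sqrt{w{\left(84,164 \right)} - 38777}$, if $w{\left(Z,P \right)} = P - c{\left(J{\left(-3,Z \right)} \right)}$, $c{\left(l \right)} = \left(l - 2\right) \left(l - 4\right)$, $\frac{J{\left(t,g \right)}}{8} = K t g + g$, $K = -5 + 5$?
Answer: $i \sqrt{486173} \approx 697.26 i$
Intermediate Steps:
$K = 0$
$J{\left(t,g \right)} = 8 g$ ($J{\left(t,g \right)} = 8 \left(0 t g + g\right) = 8 \left(0 g t + g\right) = 8 \left(0 + g\right) = 8 g$)
$c{\left(l \right)} = \left(-4 + l\right) \left(-2 + l\right)$ ($c{\left(l \right)} = \left(-2 + l\right) \left(-4 + l\right) = \left(-4 + l\right) \left(-2 + l\right)$)
$w{\left(Z,P \right)} = -8 + P - 64 Z^{2} + 48 Z$ ($w{\left(Z,P \right)} = P - \left(8 + \left(8 Z\right)^{2} - 6 \cdot 8 Z\right) = P - \left(8 + 64 Z^{2} - 48 Z\right) = P - \left(8 - 48 Z + 64 Z^{2}\right) = -8 + P - 64 Z^{2} + 48 Z$)
$\sqrt{w{\left(84,164 \right)} - 38777} = \sqrt{\left(-8 + 164 - 64 \cdot 84^{2} + 48 \cdot 84\right) - 38777} = \sqrt{\left(-8 + 164 - 451584 + 4032\right) - 38777} = \sqrt{-447396 - 38777} = \sqrt{-486173} = i \sqrt{486173}$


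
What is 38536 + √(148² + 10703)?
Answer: 38536 + 3*√3623 ≈ 38717.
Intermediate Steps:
38536 + √(148² + 10703) = 38536 + √(21904 + 10703) = 38536 + √32607 = 38536 + 3*√3623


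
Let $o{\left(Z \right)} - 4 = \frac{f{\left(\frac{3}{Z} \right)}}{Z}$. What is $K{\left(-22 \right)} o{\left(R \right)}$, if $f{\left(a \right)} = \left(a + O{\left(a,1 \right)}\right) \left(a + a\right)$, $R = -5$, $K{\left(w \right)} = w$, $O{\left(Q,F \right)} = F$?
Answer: $- \frac{11264}{125} \approx -90.112$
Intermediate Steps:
$f{\left(a \right)} = 2 a \left(1 + a\right)$ ($f{\left(a \right)} = \left(a + 1\right) \left(a + a\right) = \left(1 + a\right) 2 a = 2 a \left(1 + a\right)$)
$o{\left(Z \right)} = 4 + \frac{6 \left(1 + \frac{3}{Z}\right)}{Z^{2}}$ ($o{\left(Z \right)} = 4 + \frac{2 \frac{3}{Z} \left(1 + \frac{3}{Z}\right)}{Z} = 4 + \frac{6 \frac{1}{Z} \left(1 + \frac{3}{Z}\right)}{Z} = 4 + \frac{6 \left(1 + \frac{3}{Z}\right)}{Z^{2}}$)
$K{\left(-22 \right)} o{\left(R \right)} = - 22 \left(4 + \frac{6}{25} + \frac{18}{-125}\right) = - 22 \left(4 + 6 \cdot \frac{1}{25} + 18 \left(- \frac{1}{125}\right)\right) = - 22 \left(4 + \frac{6}{25} - \frac{18}{125}\right) = \left(-22\right) \frac{512}{125} = - \frac{11264}{125}$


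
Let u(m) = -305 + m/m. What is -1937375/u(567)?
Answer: 1937375/304 ≈ 6372.9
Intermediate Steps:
u(m) = -304 (u(m) = -305 + 1 = -304)
-1937375/u(567) = -1937375/(-304) = -1937375*(-1/304) = 1937375/304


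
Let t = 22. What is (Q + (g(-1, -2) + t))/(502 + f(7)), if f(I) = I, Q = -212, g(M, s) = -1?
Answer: -191/509 ≈ -0.37525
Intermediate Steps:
(Q + (g(-1, -2) + t))/(502 + f(7)) = (-212 + (-1 + 22))/(502 + 7) = (-212 + 21)/509 = -191*1/509 = -191/509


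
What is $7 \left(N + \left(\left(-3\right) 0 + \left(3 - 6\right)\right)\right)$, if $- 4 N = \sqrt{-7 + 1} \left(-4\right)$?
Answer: $-21 + 7 i \sqrt{6} \approx -21.0 + 17.146 i$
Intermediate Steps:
$N = i \sqrt{6}$ ($N = - \frac{\sqrt{-7 + 1} \left(-4\right)}{4} = - \frac{\sqrt{-6} \left(-4\right)}{4} = - \frac{i \sqrt{6} \left(-4\right)}{4} = - \frac{\left(-4\right) i \sqrt{6}}{4} = i \sqrt{6} \approx 2.4495 i$)
$7 \left(N + \left(\left(-3\right) 0 + \left(3 - 6\right)\right)\right) = 7 \left(i \sqrt{6} + \left(\left(-3\right) 0 + \left(3 - 6\right)\right)\right) = 7 \left(i \sqrt{6} + \left(0 + \left(3 - 6\right)\right)\right) = 7 \left(i \sqrt{6} + \left(0 - 3\right)\right) = 7 \left(i \sqrt{6} - 3\right) = 7 \left(-3 + i \sqrt{6}\right) = -21 + 7 i \sqrt{6}$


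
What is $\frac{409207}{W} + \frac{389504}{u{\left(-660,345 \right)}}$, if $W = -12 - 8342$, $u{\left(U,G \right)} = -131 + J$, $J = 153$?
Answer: $\frac{1622456931}{91894} \approx 17656.0$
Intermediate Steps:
$u{\left(U,G \right)} = 22$ ($u{\left(U,G \right)} = -131 + 153 = 22$)
$W = -8354$ ($W = -12 - 8342 = -8354$)
$\frac{409207}{W} + \frac{389504}{u{\left(-660,345 \right)}} = \frac{409207}{-8354} + \frac{389504}{22} = 409207 \left(- \frac{1}{8354}\right) + 389504 \cdot \frac{1}{22} = - \frac{409207}{8354} + \frac{194752}{11} = \frac{1622456931}{91894}$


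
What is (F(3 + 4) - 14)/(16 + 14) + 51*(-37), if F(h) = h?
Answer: -56617/30 ≈ -1887.2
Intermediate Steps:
(F(3 + 4) - 14)/(16 + 14) + 51*(-37) = ((3 + 4) - 14)/(16 + 14) + 51*(-37) = (7 - 14)/30 - 1887 = -7*1/30 - 1887 = -7/30 - 1887 = -56617/30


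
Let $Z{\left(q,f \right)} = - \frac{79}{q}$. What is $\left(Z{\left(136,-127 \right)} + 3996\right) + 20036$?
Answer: $\frac{3268273}{136} \approx 24031.0$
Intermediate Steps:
$\left(Z{\left(136,-127 \right)} + 3996\right) + 20036 = \left(- \frac{79}{136} + 3996\right) + 20036 = \frac{543377}{136} + 20036 = \frac{3268273}{136}$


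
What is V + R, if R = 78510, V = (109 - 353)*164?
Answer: 38494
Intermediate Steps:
V = -40016 (V = -244*164 = -40016)
V + R = -40016 + 78510 = 38494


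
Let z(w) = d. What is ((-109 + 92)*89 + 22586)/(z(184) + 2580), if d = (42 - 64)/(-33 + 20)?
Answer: 273949/33562 ≈ 8.1625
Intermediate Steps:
d = 22/13 (d = -22/(-13) = -22*(-1/13) = 22/13 ≈ 1.6923)
z(w) = 22/13
((-109 + 92)*89 + 22586)/(z(184) + 2580) = ((-109 + 92)*89 + 22586)/(22/13 + 2580) = (-17*89 + 22586)/(33562/13) = (-1513 + 22586)*(13/33562) = 21073*(13/33562) = 273949/33562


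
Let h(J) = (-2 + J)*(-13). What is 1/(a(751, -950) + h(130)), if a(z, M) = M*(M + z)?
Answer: 1/187386 ≈ 5.3366e-6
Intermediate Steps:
h(J) = 26 - 13*J
1/(a(751, -950) + h(130)) = 1/(-950*(-950 + 751) + (26 - 13*130)) = 1/(-950*(-199) + (26 - 1690)) = 1/(189050 - 1664) = 1/187386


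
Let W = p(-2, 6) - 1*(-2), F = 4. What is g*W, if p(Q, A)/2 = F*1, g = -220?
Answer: -2200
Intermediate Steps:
p(Q, A) = 8 (p(Q, A) = 2*(4*1) = 2*4 = 8)
W = 10 (W = 8 - 1*(-2) = 8 + 2 = 10)
g*W = -220*10 = -2200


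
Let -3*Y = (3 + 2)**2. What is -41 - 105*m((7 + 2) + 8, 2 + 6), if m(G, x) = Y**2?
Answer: -21998/3 ≈ -7332.7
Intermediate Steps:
Y = -25/3 (Y = -(3 + 2)**2/3 = -1/3*5**2 = -1/3*25 = -25/3 ≈ -8.3333)
m(G, x) = 625/9 (m(G, x) = (-25/3)**2 = 625/9)
-41 - 105*m((7 + 2) + 8, 2 + 6) = -41 - 105*625/9 = -41 - 21875/3 = -21998/3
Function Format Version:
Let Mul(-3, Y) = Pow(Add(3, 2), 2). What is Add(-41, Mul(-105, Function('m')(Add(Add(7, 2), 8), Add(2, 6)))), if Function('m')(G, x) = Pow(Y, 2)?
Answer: Rational(-21998, 3) ≈ -7332.7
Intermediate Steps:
Y = Rational(-25, 3) (Y = Mul(Rational(-1, 3), Pow(Add(3, 2), 2)) = Mul(Rational(-1, 3), Pow(5, 2)) = Mul(Rational(-1, 3), 25) = Rational(-25, 3) ≈ -8.3333)
Function('m')(G, x) = Rational(625, 9) (Function('m')(G, x) = Pow(Rational(-25, 3), 2) = Rational(625, 9))
Add(-41, Mul(-105, Function('m')(Add(Add(7, 2), 8), Add(2, 6)))) = Add(-41, Mul(-105, Rational(625, 9))) = Add(-41, Rational(-21875, 3)) = Rational(-21998, 3)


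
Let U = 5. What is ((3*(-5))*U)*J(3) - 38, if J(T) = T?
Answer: -263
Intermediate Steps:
((3*(-5))*U)*J(3) - 38 = ((3*(-5))*5)*3 - 38 = -15*5*3 - 38 = -75*3 - 38 = -225 - 38 = -263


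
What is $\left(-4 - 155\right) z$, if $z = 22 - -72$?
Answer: $-14946$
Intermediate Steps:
$z = 94$ ($z = 22 + 72 = 94$)
$\left(-4 - 155\right) z = \left(-4 - 155\right) 94 = \left(-159\right) 94 = -14946$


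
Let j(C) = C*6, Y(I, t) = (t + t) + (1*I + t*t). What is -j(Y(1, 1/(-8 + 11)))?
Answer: -32/3 ≈ -10.667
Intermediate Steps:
Y(I, t) = I + t**2 + 2*t (Y(I, t) = 2*t + (I + t**2) = I + t**2 + 2*t)
j(C) = 6*C
-j(Y(1, 1/(-8 + 11))) = -6*(1 + (1/(-8 + 11))**2 + 2/(-8 + 11)) = -6*(1 + (1/3)**2 + 2/3) = -6*(1 + (1/3)**2 + 2*(1/3)) = -6*(1 + 1/9 + 2/3) = -6*16/9 = -1*32/3 = -32/3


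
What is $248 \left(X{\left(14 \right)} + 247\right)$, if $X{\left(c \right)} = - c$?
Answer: $57784$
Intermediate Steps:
$248 \left(X{\left(14 \right)} + 247\right) = 248 \left(\left(-1\right) 14 + 247\right) = 248 \left(-14 + 247\right) = 248 \cdot 233 = 57784$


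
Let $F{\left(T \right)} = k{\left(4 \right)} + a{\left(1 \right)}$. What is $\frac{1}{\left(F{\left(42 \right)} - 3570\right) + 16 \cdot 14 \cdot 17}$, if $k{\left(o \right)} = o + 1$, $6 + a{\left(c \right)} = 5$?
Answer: $\frac{1}{242} \approx 0.0041322$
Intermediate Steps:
$a{\left(c \right)} = -1$ ($a{\left(c \right)} = -6 + 5 = -1$)
$k{\left(o \right)} = 1 + o$
$F{\left(T \right)} = 4$ ($F{\left(T \right)} = \left(1 + 4\right) - 1 = 5 - 1 = 4$)
$\frac{1}{\left(F{\left(42 \right)} - 3570\right) + 16 \cdot 14 \cdot 17} = \frac{1}{\left(4 - 3570\right) + 16 \cdot 14 \cdot 17} = \frac{1}{\left(4 - 3570\right) + 224 \cdot 17} = \frac{1}{-3566 + 3808} = \frac{1}{242}$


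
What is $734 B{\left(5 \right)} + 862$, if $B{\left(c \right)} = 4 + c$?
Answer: $7468$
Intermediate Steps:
$734 B{\left(5 \right)} + 862 = 734 \left(4 + 5\right) + 862 = 734 \cdot 9 + 862 = 6606 + 862 = 7468$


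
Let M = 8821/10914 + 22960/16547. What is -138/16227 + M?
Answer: 712204280825/325610906274 ≈ 2.1873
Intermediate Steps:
M = 396546527/180593958 (M = 8821*(1/10914) + 22960*(1/16547) = 8821/10914 + 22960/16547 = 396546527/180593958 ≈ 2.1958)
-138/16227 + M = -138/16227 + 396546527/180593958 = -138*1/16227 + 396546527/180593958 = -46/5409 + 396546527/180593958 = 712204280825/325610906274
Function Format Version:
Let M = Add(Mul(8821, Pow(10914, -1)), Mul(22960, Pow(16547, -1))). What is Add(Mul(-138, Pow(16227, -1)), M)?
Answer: Rational(712204280825, 325610906274) ≈ 2.1873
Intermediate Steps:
M = Rational(396546527, 180593958) (M = Add(Mul(8821, Rational(1, 10914)), Mul(22960, Rational(1, 16547))) = Add(Rational(8821, 10914), Rational(22960, 16547)) = Rational(396546527, 180593958) ≈ 2.1958)
Add(Mul(-138, Pow(16227, -1)), M) = Add(Mul(-138, Pow(16227, -1)), Rational(396546527, 180593958)) = Add(Mul(-138, Rational(1, 16227)), Rational(396546527, 180593958)) = Add(Rational(-46, 5409), Rational(396546527, 180593958)) = Rational(712204280825, 325610906274)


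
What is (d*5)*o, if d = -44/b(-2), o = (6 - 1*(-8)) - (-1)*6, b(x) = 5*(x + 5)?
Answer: -880/3 ≈ -293.33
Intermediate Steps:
b(x) = 25 + 5*x (b(x) = 5*(5 + x) = 25 + 5*x)
o = 20 (o = (6 + 8) - 1*(-6) = 14 + 6 = 20)
d = -44/15 (d = -44/(25 + 5*(-2)) = -44/(25 - 10) = -44/15 ≈ -2.9333)
(d*5)*o = -44/15*5*20 = -44/3*20 = -880/3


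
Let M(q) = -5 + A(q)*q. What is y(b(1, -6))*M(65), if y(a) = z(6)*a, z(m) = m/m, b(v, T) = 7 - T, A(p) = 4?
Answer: 3315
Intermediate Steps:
z(m) = 1
y(a) = a (y(a) = 1*a = a)
M(q) = -5 + 4*q
y(b(1, -6))*M(65) = (7 - 1*(-6))*(-5 + 4*65) = (7 + 6)*(-5 + 260) = 13*255 = 3315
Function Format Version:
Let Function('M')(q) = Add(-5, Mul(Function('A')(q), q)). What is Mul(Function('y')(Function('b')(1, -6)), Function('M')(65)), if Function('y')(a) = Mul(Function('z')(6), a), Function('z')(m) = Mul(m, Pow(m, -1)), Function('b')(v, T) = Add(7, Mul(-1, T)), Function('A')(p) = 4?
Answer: 3315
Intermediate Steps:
Function('z')(m) = 1
Function('y')(a) = a (Function('y')(a) = Mul(1, a) = a)
Function('M')(q) = Add(-5, Mul(4, q))
Mul(Function('y')(Function('b')(1, -6)), Function('M')(65)) = Mul(Add(7, Mul(-1, -6)), Add(-5, Mul(4, 65))) = Mul(Add(7, 6), Add(-5, 260)) = Mul(13, 255) = 3315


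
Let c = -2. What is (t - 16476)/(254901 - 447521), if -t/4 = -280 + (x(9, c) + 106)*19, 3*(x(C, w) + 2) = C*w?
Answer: 5701/48155 ≈ 0.11839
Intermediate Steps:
x(C, w) = -2 + C*w/3 (x(C, w) = -2 + (C*w)/3 = -2 + C*w/3)
t = -6328 (t = -4*(-280 + ((-2 + (1/3)*9*(-2)) + 106)*19) = -4*(-280 + ((-2 - 6) + 106)*19) = -4*(-280 + (-8 + 106)*19) = -4*(-280 + 98*19) = -4*(-280 + 1862) = -4*1582 = -6328)
(t - 16476)/(254901 - 447521) = (-6328 - 16476)/(254901 - 447521) = -22804/(-192620) = -22804*(-1/192620) = 5701/48155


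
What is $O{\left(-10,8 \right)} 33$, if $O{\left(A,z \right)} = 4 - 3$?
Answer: $33$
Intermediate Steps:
$O{\left(A,z \right)} = 1$
$O{\left(-10,8 \right)} 33 = 1 \cdot 33 = 33$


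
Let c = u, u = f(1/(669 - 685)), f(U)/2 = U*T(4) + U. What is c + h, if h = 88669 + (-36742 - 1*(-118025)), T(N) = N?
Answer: 1359611/8 ≈ 1.6995e+5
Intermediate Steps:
f(U) = 10*U (f(U) = 2*(U*4 + U) = 2*(4*U + U) = 2*(5*U) = 10*U)
u = -5/8 (u = 10/(669 - 685) = 10/(-16) = 10*(-1/16) = -5/8 ≈ -0.62500)
c = -5/8 ≈ -0.62500
h = 169952 (h = 88669 + (-36742 + 118025) = 88669 + 81283 = 169952)
c + h = -5/8 + 169952 = 1359611/8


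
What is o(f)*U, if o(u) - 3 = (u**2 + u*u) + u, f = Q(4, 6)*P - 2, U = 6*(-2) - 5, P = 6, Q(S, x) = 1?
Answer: -663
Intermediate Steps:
U = -17 (U = -12 - 5 = -17)
f = 4 (f = 1*6 - 2 = 6 - 2 = 4)
o(u) = 3 + u + 2*u**2 (o(u) = 3 + ((u**2 + u*u) + u) = 3 + ((u**2 + u**2) + u) = 3 + (2*u**2 + u) = 3 + (u + 2*u**2) = 3 + u + 2*u**2)
o(f)*U = (3 + 4 + 2*4**2)*(-17) = (3 + 4 + 2*16)*(-17) = (3 + 4 + 32)*(-17) = 39*(-17) = -663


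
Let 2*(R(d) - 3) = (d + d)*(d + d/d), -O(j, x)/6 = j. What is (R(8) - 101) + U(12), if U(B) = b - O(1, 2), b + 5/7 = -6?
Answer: -187/7 ≈ -26.714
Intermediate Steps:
O(j, x) = -6*j
b = -47/7 (b = -5/7 - 6 = -47/7 ≈ -6.7143)
R(d) = 3 + d*(1 + d) (R(d) = 3 + ((d + d)*(d + d/d))/2 = 3 + ((2*d)*(d + 1))/2 = 3 + ((2*d)*(1 + d))/2 = 3 + (2*d*(1 + d))/2 = 3 + d*(1 + d))
U(B) = -5/7 (U(B) = -47/7 - (-6) = -47/7 - 1*(-6) = -47/7 + 6 = -5/7)
(R(8) - 101) + U(12) = ((3 + 8 + 8²) - 101) - 5/7 = ((3 + 8 + 64) - 101) - 5/7 = (75 - 101) - 5/7 = -26 - 5/7 = -187/7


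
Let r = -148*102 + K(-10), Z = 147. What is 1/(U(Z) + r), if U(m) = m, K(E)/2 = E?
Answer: -1/14969 ≈ -6.6805e-5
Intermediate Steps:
K(E) = 2*E
r = -15116 (r = -148*102 + 2*(-10) = -15096 - 20 = -15116)
1/(U(Z) + r) = 1/(147 - 15116) = 1/(-14969) = -1/14969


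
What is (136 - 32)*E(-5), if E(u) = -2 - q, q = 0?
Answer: -208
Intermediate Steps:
E(u) = -2 (E(u) = -2 - 1*0 = -2 + 0 = -2)
(136 - 32)*E(-5) = (136 - 32)*(-2) = 104*(-2) = -208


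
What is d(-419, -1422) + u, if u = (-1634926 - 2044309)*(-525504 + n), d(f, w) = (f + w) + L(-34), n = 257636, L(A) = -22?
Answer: 985549319117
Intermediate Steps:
d(f, w) = -22 + f + w (d(f, w) = (f + w) - 22 = -22 + f + w)
u = 985549320980 (u = (-1634926 - 2044309)*(-525504 + 257636) = -3679235*(-267868) = 985549320980)
d(-419, -1422) + u = (-22 - 419 - 1422) + 985549320980 = -1863 + 985549320980 = 985549319117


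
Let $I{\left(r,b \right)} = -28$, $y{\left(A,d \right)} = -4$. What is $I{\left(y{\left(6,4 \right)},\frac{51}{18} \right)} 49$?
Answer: $-1372$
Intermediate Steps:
$I{\left(y{\left(6,4 \right)},\frac{51}{18} \right)} 49 = \left(-28\right) 49 = -1372$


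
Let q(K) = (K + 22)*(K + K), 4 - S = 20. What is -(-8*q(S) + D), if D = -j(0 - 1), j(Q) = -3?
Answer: -1539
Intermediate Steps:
S = -16 (S = 4 - 1*20 = 4 - 20 = -16)
D = 3 (D = -1*(-3) = 3)
q(K) = 2*K*(22 + K) (q(K) = (22 + K)*(2*K) = 2*K*(22 + K))
-(-8*q(S) + D) = -(-16*(-16)*(22 - 16) + 3) = -(-16*(-16)*6 + 3) = -(-8*(-192) + 3) = -(1536 + 3) = -1*1539 = -1539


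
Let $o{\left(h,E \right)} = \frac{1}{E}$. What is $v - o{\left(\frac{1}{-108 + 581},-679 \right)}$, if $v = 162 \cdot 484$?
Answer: $\frac{53239033}{679} \approx 78408.0$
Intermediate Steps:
$v = 78408$
$v - o{\left(\frac{1}{-108 + 581},-679 \right)} = 78408 - \frac{1}{-679} = 78408 - - \frac{1}{679} = 78408 + \frac{1}{679} = \frac{53239033}{679}$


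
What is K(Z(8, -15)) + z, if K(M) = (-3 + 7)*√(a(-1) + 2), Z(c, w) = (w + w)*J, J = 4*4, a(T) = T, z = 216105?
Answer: 216109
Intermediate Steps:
J = 16
Z(c, w) = 32*w (Z(c, w) = (w + w)*16 = (2*w)*16 = 32*w)
K(M) = 4 (K(M) = (-3 + 7)*√(-1 + 2) = 4*√1 = 4*1 = 4)
K(Z(8, -15)) + z = 4 + 216105 = 216109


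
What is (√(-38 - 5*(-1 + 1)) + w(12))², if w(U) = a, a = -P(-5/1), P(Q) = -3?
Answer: (3 + I*√38)² ≈ -29.0 + 36.987*I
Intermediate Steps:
a = 3 (a = -1*(-3) = 3)
w(U) = 3
(√(-38 - 5*(-1 + 1)) + w(12))² = (√(-38 - 5*(-1 + 1)) + 3)² = (√(-38 - 5*0) + 3)² = (√(-38 + 0) + 3)² = (√(-38) + 3)² = (I*√38 + 3)² = (3 + I*√38)²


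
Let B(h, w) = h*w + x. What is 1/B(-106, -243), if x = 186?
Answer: 1/25944 ≈ 3.8545e-5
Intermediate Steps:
B(h, w) = 186 + h*w (B(h, w) = h*w + 186 = 186 + h*w)
1/B(-106, -243) = 1/(186 - 106*(-243)) = 1/(186 + 25758) = 1/25944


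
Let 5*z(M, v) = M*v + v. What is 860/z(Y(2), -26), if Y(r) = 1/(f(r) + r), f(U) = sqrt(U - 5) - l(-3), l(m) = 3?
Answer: -2150/13 - 2150*I*sqrt(3)/39 ≈ -165.38 - 95.485*I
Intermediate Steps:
f(U) = -3 + sqrt(-5 + U) (f(U) = sqrt(U - 5) - 1*3 = sqrt(-5 + U) - 3 = -3 + sqrt(-5 + U))
Y(r) = 1/(-3 + r + sqrt(-5 + r)) (Y(r) = 1/((-3 + sqrt(-5 + r)) + r) = 1/(-3 + r + sqrt(-5 + r)))
z(M, v) = v/5 + M*v/5 (z(M, v) = (M*v + v)/5 = (v + M*v)/5 = v/5 + M*v/5)
860/z(Y(2), -26) = 860/(((1/5)*(-26)*(1 + 1/(-3 + 2 + sqrt(-5 + 2))))) = 860/(((1/5)*(-26)*(1 + 1/(-3 + 2 + sqrt(-3))))) = 860/(((1/5)*(-26)*(1 + 1/(-3 + 2 + I*sqrt(3))))) = 860/(((1/5)*(-26)*(1 + 1/(-1 + I*sqrt(3))))) = 860/(-26/5 - 26/(5*(-1 + I*sqrt(3))))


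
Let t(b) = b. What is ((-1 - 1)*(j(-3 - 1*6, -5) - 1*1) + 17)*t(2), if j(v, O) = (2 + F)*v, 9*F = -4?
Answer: 94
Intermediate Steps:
F = -4/9 (F = (⅑)*(-4) = -4/9 ≈ -0.44444)
j(v, O) = 14*v/9 (j(v, O) = (2 - 4/9)*v = 14*v/9)
((-1 - 1)*(j(-3 - 1*6, -5) - 1*1) + 17)*t(2) = ((-1 - 1)*(14*(-3 - 1*6)/9 - 1*1) + 17)*2 = (-2*(14*(-3 - 6)/9 - 1) + 17)*2 = (-2*((14/9)*(-9) - 1) + 17)*2 = (-2*(-14 - 1) + 17)*2 = (-2*(-15) + 17)*2 = (30 + 17)*2 = 47*2 = 94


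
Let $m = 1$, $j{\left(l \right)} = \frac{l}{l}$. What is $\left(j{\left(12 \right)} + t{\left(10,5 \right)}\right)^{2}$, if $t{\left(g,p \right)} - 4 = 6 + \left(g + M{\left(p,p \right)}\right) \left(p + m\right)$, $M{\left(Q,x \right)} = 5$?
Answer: $10201$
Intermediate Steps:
$j{\left(l \right)} = 1$
$t{\left(g,p \right)} = 10 + \left(1 + p\right) \left(5 + g\right)$ ($t{\left(g,p \right)} = 4 + \left(6 + \left(g + 5\right) \left(p + 1\right)\right) = 4 + \left(6 + \left(5 + g\right) \left(1 + p\right)\right) = 4 + \left(6 + \left(1 + p\right) \left(5 + g\right)\right) = 10 + \left(1 + p\right) \left(5 + g\right)$)
$\left(j{\left(12 \right)} + t{\left(10,5 \right)}\right)^{2} = \left(1 + \left(15 + 10 + 5 \cdot 5 + 10 \cdot 5\right)\right)^{2} = \left(1 + \left(15 + 10 + 25 + 50\right)\right)^{2} = \left(1 + 100\right)^{2} = 101^{2} = 10201$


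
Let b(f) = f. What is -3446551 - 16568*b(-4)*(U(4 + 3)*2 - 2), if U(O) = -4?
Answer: -4109271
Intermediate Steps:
-3446551 - 16568*b(-4)*(U(4 + 3)*2 - 2) = -3446551 - (-66272)*(-4*2 - 2) = -3446551 - (-66272)*(-8 - 2) = -3446551 - (-66272)*(-10) = -3446551 - 16568*40 = -3446551 - 662720 = -4109271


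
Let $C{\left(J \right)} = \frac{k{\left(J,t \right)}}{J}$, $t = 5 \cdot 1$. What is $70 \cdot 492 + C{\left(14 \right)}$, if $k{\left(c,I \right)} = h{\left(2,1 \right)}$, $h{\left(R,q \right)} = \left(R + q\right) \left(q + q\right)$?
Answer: $\frac{241083}{7} \approx 34440.0$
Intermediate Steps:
$h{\left(R,q \right)} = 2 q \left(R + q\right)$ ($h{\left(R,q \right)} = \left(R + q\right) 2 q = 2 q \left(R + q\right)$)
$t = 5$
$k{\left(c,I \right)} = 6$ ($k{\left(c,I \right)} = 2 \cdot 1 \left(2 + 1\right) = 2 \cdot 1 \cdot 3 = 6$)
$C{\left(J \right)} = \frac{6}{J}$
$70 \cdot 492 + C{\left(14 \right)} = 70 \cdot 492 + \frac{6}{14} = 34440 + 6 \cdot \frac{1}{14} = 34440 + \frac{3}{7} = \frac{241083}{7}$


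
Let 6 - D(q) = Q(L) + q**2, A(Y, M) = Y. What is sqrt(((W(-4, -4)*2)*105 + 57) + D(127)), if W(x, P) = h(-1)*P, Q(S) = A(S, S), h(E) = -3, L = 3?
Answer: I*sqrt(13549) ≈ 116.4*I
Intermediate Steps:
Q(S) = S
W(x, P) = -3*P
D(q) = 3 - q**2 (D(q) = 6 - (3 + q**2) = 6 + (-3 - q**2) = 3 - q**2)
sqrt(((W(-4, -4)*2)*105 + 57) + D(127)) = sqrt(((-3*(-4)*2)*105 + 57) + (3 - 1*127**2)) = sqrt(((12*2)*105 + 57) + (3 - 1*16129)) = sqrt((24*105 + 57) + (3 - 16129)) = sqrt((2520 + 57) - 16126) = sqrt(2577 - 16126) = sqrt(-13549) = I*sqrt(13549)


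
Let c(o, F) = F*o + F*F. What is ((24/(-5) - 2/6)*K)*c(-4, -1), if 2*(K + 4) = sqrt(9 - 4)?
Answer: 308/3 - 77*sqrt(5)/6 ≈ 73.970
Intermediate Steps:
c(o, F) = F**2 + F*o (c(o, F) = F*o + F**2 = F**2 + F*o)
K = -4 + sqrt(5)/2 (K = -4 + sqrt(9 - 4)/2 = -4 + sqrt(5)/2 ≈ -2.8820)
((24/(-5) - 2/6)*K)*c(-4, -1) = ((24/(-5) - 2/6)*(-4 + sqrt(5)/2))*(-(-1 - 4)) = ((24*(-1/5) - 2*1/6)*(-4 + sqrt(5)/2))*(-1*(-5)) = ((-24/5 - 1/3)*(-4 + sqrt(5)/2))*5 = -77*(-4 + sqrt(5)/2)/15*5 = (308/15 - 77*sqrt(5)/30)*5 = 308/3 - 77*sqrt(5)/6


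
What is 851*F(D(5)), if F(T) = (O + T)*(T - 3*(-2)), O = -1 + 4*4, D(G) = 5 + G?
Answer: 340400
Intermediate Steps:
O = 15 (O = -1 + 16 = 15)
F(T) = (6 + T)*(15 + T) (F(T) = (15 + T)*(T - 3*(-2)) = (15 + T)*(T + 6) = (15 + T)*(6 + T) = (6 + T)*(15 + T))
851*F(D(5)) = 851*(90 + (5 + 5)² + 21*(5 + 5)) = 851*(90 + 10² + 21*10) = 851*(90 + 100 + 210) = 851*400 = 340400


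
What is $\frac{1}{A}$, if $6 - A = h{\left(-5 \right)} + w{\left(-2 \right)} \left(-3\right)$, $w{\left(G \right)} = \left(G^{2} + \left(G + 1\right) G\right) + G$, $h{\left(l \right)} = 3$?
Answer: $\frac{1}{15} \approx 0.066667$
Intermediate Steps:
$w{\left(G \right)} = G + G^{2} + G \left(1 + G\right)$ ($w{\left(G \right)} = \left(G^{2} + \left(1 + G\right) G\right) + G = \left(G^{2} + G \left(1 + G\right)\right) + G = G + G^{2} + G \left(1 + G\right)$)
$A = 15$ ($A = 6 - \left(3 + 2 \left(-2\right) \left(1 - 2\right) \left(-3\right)\right) = 6 - \left(3 + 2 \left(-2\right) \left(-1\right) \left(-3\right)\right) = 6 - \left(3 + 4 \left(-3\right)\right) = 6 - \left(3 - 12\right) = 6 - -9 = 6 + 9 = 15$)
$\frac{1}{A} = \frac{1}{15}$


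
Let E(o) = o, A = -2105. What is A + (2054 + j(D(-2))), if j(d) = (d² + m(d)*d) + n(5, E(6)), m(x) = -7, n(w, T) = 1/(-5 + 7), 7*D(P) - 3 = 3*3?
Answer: -5837/98 ≈ -59.561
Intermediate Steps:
D(P) = 12/7 (D(P) = 3/7 + (3*3)/7 = 3/7 + (⅐)*9 = 3/7 + 9/7 = 12/7)
n(w, T) = ½ (n(w, T) = 1/2 = ½)
j(d) = ½ + d² - 7*d (j(d) = (d² - 7*d) + ½ = ½ + d² - 7*d)
A + (2054 + j(D(-2))) = -2105 + (2054 + (½ + (12/7)² - 7*12/7)) = -2105 + (2054 + (½ + 144/49 - 12)) = -2105 + (2054 - 839/98) = -2105 + 200453/98 = -5837/98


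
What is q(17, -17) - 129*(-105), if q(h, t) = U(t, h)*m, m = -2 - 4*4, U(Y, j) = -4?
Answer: 13617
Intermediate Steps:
m = -18 (m = -2 - 16 = -18)
q(h, t) = 72 (q(h, t) = -4*(-18) = 72)
q(17, -17) - 129*(-105) = 72 - 129*(-105) = 72 + 13545 = 13617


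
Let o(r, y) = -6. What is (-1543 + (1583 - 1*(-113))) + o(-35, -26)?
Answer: 147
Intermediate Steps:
(-1543 + (1583 - 1*(-113))) + o(-35, -26) = (-1543 + (1583 - 1*(-113))) - 6 = (-1543 + (1583 + 113)) - 6 = (-1543 + 1696) - 6 = 153 - 6 = 147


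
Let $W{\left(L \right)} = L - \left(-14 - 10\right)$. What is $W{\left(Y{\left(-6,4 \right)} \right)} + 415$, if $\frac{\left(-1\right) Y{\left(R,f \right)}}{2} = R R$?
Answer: $367$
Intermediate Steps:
$Y{\left(R,f \right)} = - 2 R^{2}$ ($Y{\left(R,f \right)} = - 2 R R = - 2 R^{2}$)
$W{\left(L \right)} = 24 + L$ ($W{\left(L \right)} = L - \left(-14 - 10\right) = L - -24 = L + 24 = 24 + L$)
$W{\left(Y{\left(-6,4 \right)} \right)} + 415 = \left(24 - 2 \left(-6\right)^{2}\right) + 415 = \left(24 - 72\right) + 415 = -48 + 415 = 367$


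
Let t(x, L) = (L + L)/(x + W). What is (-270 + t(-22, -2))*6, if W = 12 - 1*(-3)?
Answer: -11316/7 ≈ -1616.6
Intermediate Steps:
W = 15 (W = 12 + 3 = 15)
t(x, L) = 2*L/(15 + x) (t(x, L) = (L + L)/(x + 15) = (2*L)/(15 + x) = 2*L/(15 + x))
(-270 + t(-22, -2))*6 = (-270 + 2*(-2)/(15 - 22))*6 = (-270 + 2*(-2)/(-7))*6 = (-270 + 2*(-2)*(-⅐))*6 = (-270 + 4/7)*6 = -1886/7*6 = -11316/7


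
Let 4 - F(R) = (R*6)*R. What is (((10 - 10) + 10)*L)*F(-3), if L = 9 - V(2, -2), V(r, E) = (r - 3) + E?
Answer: -6000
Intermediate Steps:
V(r, E) = -3 + E + r (V(r, E) = (-3 + r) + E = -3 + E + r)
L = 12 (L = 9 - (-3 - 2 + 2) = 9 - 1*(-3) = 9 + 3 = 12)
F(R) = 4 - 6*R² (F(R) = 4 - R*6*R = 4 - 6*R*R = 4 - 6*R²)
(((10 - 10) + 10)*L)*F(-3) = (((10 - 10) + 10)*12)*(4 - 6*(-3)²) = ((0 + 10)*12)*(4 - 6*9) = (10*12)*(4 - 54) = 120*(-50) = -6000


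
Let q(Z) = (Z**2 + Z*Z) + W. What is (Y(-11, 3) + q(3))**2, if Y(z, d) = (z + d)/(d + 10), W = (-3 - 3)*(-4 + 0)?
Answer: 289444/169 ≈ 1712.7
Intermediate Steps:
W = 24 (W = -6*(-4) = 24)
q(Z) = 24 + 2*Z**2 (q(Z) = (Z**2 + Z*Z) + 24 = (Z**2 + Z**2) + 24 = 2*Z**2 + 24 = 24 + 2*Z**2)
Y(z, d) = (d + z)/(10 + d)
(Y(-11, 3) + q(3))**2 = ((3 - 11)/(10 + 3) + (24 + 2*3**2))**2 = (-8/13 + (24 + 2*9))**2 = ((1/13)*(-8) + (24 + 18))**2 = (-8/13 + 42)**2 = (538/13)**2 = 289444/169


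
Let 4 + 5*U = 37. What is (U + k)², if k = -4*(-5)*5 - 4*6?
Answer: 170569/25 ≈ 6822.8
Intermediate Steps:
U = 33/5 (U = -⅘ + (⅕)*37 = -⅘ + 37/5 = 33/5 ≈ 6.6000)
k = 76 (k = 20*5 - 24 = 100 - 24 = 76)
(U + k)² = (33/5 + 76)² = (413/5)² = 170569/25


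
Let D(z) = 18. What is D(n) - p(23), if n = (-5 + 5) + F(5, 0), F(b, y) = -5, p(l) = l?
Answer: -5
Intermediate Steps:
n = -5 (n = (-5 + 5) - 5 = 0 - 5 = -5)
D(n) - p(23) = 18 - 1*23 = 18 - 23 = -5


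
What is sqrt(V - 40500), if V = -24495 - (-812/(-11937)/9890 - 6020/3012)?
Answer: 6*I*sqrt(83240816822175320490)/214726735 ≈ 254.94*I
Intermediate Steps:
V = -120963950760852/4938714905 (V = -24495 - (-812*(-1/11937)*(1/9890) - 6020*1/3012) = -24495 - ((812/11937)*(1/9890) - 1505/753) = -24495 - (406/59028465 - 1505/753) = -24495 - 1*(-9870837123/4938714905) = -24495 + 9870837123/4938714905 = -120963950760852/4938714905 ≈ -24493.)
sqrt(V - 40500) = sqrt(-120963950760852/4938714905 - 40500) = sqrt(-320981904413352/4938714905) = 6*I*sqrt(83240816822175320490)/214726735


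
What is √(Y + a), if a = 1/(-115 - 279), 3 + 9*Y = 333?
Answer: √51224334/1182 ≈ 6.0551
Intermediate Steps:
Y = 110/3 (Y = -⅓ + (⅑)*333 = -⅓ + 37 = 110/3 ≈ 36.667)
a = -1/394 (a = 1/(-394) = -1/394 ≈ -0.0025381)
√(Y + a) = √(110/3 - 1/394) = √(43337/1182) = √51224334/1182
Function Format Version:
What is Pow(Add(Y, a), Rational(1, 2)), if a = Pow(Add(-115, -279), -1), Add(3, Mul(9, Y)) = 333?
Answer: Mul(Rational(1, 1182), Pow(51224334, Rational(1, 2))) ≈ 6.0551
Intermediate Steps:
Y = Rational(110, 3) (Y = Add(Rational(-1, 3), Mul(Rational(1, 9), 333)) = Add(Rational(-1, 3), 37) = Rational(110, 3) ≈ 36.667)
a = Rational(-1, 394) (a = Pow(-394, -1) = Rational(-1, 394) ≈ -0.0025381)
Pow(Add(Y, a), Rational(1, 2)) = Pow(Add(Rational(110, 3), Rational(-1, 394)), Rational(1, 2)) = Pow(Rational(43337, 1182), Rational(1, 2)) = Mul(Rational(1, 1182), Pow(51224334, Rational(1, 2)))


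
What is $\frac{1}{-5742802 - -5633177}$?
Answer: $- \frac{1}{109625} \approx -9.122 \cdot 10^{-6}$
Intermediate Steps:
$\frac{1}{-5742802 - -5633177} = \frac{1}{-5742802 + 5633177} = \frac{1}{-109625} = - \frac{1}{109625}$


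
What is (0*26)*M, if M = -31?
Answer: 0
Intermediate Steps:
(0*26)*M = (0*26)*(-31) = 0*(-31) = 0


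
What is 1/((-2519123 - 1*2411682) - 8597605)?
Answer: -1/13528410 ≈ -7.3918e-8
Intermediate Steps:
1/((-2519123 - 1*2411682) - 8597605) = 1/((-2519123 - 2411682) - 8597605) = 1/(-4930805 - 8597605) = 1/(-13528410) = -1/13528410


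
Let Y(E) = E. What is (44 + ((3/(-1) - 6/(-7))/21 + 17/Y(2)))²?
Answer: 26368225/9604 ≈ 2745.5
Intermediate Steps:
(44 + ((3/(-1) - 6/(-7))/21 + 17/Y(2)))² = (44 + ((3/(-1) - 6/(-7))/21 + 17/2))² = (44 + ((3*(-1) - 6*(-⅐))*(1/21) + 17*(½)))² = (44 + ((-3 + 6/7)*(1/21) + 17/2))² = (44 + (-15/7*1/21 + 17/2))² = (44 + (-5/49 + 17/2))² = (44 + 823/98)² = (5135/98)² = 26368225/9604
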